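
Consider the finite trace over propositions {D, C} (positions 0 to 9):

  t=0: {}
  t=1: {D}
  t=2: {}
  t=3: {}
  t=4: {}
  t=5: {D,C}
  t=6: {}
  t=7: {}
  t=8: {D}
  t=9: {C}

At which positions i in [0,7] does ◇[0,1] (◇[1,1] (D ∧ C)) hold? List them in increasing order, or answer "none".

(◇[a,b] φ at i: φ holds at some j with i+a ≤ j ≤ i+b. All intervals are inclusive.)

Evaluate at each i in [0,7]:
  i=0: ✗ (none in [0,1])
  i=1: ✗ (none in [1,2])
  i=2: ✗ (none in [2,3])
  i=3: ✓ (witness j=4)
  i=4: ✓ (witness j=4)
  i=5: ✗ (none in [5,6])
  i=6: ✗ (none in [6,7])
  i=7: ✗ (none in [7,8])

3, 4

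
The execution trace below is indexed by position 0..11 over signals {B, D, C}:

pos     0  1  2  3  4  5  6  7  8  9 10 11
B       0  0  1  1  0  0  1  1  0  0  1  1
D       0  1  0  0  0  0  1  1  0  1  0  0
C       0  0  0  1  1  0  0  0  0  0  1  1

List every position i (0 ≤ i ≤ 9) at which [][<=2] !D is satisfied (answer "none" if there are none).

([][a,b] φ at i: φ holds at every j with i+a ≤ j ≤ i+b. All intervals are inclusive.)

2, 3

Evaluate at each i in [0,9]:
  i=0: ✗ (fails at j=1)
  i=1: ✗ (fails at j=1)
  i=2: ✓ (all of [2,4])
  i=3: ✓ (all of [3,5])
  i=4: ✗ (fails at j=6)
  i=5: ✗ (fails at j=6)
  i=6: ✗ (fails at j=6)
  i=7: ✗ (fails at j=7)
  i=8: ✗ (fails at j=9)
  i=9: ✗ (fails at j=9)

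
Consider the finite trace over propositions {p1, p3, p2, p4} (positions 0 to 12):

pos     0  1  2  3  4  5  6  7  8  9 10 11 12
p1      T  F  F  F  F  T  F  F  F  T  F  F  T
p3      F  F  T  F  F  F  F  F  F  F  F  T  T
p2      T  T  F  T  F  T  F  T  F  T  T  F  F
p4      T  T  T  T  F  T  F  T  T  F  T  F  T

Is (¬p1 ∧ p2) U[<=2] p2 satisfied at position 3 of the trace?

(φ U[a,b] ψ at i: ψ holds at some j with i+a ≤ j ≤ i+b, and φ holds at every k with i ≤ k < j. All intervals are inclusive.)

Need some j in [3,5] with p2, and (¬p1 ∧ p2) at every k in [3,j-1].
  j=3: p2 holds; no prefix to check → satisfied.

Yes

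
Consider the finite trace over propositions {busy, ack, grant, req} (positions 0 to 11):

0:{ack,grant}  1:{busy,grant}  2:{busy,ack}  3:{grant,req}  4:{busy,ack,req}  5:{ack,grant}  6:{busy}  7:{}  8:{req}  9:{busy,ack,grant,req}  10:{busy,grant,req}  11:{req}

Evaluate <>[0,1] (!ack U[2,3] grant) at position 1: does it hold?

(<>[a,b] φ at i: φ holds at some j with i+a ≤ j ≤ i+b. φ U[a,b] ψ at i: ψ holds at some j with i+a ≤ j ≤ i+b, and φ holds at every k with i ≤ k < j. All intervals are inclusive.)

No

Check (!ack U[2,3] grant) at each j in [1,2]:
  j=1: fails
  j=2: fails
No position in the window satisfies it → formula fails.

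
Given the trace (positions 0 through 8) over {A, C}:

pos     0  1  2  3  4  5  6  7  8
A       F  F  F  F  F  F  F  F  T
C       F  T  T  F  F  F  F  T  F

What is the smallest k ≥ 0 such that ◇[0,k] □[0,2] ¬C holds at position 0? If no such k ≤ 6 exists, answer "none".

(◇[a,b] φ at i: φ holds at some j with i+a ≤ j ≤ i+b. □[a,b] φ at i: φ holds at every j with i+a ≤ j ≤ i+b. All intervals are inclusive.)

3

Scan j = 0,1,… for □[0,2] ¬C:
  j=0: fails
  j=1: fails
  j=2: fails
  j=3: holds
First hit at j=3, so smallest k = 3-0 = 3.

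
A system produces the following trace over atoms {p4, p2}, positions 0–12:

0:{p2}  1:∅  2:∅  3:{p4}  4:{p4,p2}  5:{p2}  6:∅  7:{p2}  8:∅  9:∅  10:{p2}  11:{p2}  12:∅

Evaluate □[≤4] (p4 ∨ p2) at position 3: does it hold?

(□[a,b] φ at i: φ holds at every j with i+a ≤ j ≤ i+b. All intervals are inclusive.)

Does not hold

Check (p4 ∨ p2) at every j in [3,7]:
  j=3: true
  j=4: true
  j=5: true
  j=6: false
  j=7: true
Fails at j=6 → formula fails.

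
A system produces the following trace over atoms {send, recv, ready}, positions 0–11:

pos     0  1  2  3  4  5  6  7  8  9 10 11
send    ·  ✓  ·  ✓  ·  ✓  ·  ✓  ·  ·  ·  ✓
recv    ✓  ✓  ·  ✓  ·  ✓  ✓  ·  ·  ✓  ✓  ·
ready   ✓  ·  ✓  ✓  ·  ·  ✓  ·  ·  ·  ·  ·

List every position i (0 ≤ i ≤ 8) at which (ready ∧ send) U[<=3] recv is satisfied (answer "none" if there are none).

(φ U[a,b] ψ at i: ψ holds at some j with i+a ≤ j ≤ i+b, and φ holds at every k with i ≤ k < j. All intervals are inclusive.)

Evaluate at each i in [0,8]:
  i=0: ✓ (rhs at j=0)
  i=1: ✓ (rhs at j=1)
  i=2: ✗ (lhs fails at k=2 before rhs at j=3)
  i=3: ✓ (rhs at j=3)
  i=4: ✗ (lhs fails at k=4 before rhs at j=5)
  i=5: ✓ (rhs at j=5)
  i=6: ✓ (rhs at j=6)
  i=7: ✗ (lhs fails at k=7 before rhs at j=9)
  i=8: ✗ (lhs fails at k=8 before rhs at j=9)

0, 1, 3, 5, 6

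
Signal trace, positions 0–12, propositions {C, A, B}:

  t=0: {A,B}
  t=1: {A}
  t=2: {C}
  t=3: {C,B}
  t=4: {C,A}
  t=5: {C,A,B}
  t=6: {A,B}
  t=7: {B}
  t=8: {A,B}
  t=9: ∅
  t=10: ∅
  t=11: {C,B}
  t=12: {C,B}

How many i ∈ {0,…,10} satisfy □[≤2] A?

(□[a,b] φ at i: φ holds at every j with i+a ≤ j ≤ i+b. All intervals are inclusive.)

Evaluate at each i in [0,10]:
  i=0: ✗ (fails at j=2)
  i=1: ✗ (fails at j=2)
  i=2: ✗ (fails at j=2)
  i=3: ✗ (fails at j=3)
  i=4: ✓ (all of [4,6])
  i=5: ✗ (fails at j=7)
  i=6: ✗ (fails at j=7)
  i=7: ✗ (fails at j=7)
  i=8: ✗ (fails at j=9)
  i=9: ✗ (fails at j=9)
  i=10: ✗ (fails at j=10)
Positions where it holds: {4} → 1.

1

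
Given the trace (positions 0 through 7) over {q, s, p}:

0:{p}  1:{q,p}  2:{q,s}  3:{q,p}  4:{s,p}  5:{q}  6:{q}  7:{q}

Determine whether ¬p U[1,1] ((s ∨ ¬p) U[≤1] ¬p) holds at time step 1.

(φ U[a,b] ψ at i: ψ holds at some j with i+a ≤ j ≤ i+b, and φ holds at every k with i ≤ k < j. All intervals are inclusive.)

Need some j in [2,2] with ((s ∨ ¬p) U[≤1] ¬p), and ¬p at every k in [1,j-1].
  j=2: ((s ∨ ¬p) U[≤1] ¬p) holds, but ¬p fails at k=1 → not this j.
No j in the window works → until fails.

No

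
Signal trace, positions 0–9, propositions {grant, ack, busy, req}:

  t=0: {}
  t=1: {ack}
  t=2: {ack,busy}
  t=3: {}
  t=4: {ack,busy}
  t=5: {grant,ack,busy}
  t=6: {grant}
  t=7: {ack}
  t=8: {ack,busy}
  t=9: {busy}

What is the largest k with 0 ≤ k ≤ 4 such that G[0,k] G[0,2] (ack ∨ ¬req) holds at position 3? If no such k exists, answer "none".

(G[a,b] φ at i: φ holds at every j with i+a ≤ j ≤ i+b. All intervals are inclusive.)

4

G[0,2] (ack ∨ ¬req) must hold from j=3 onward; find where it first fails.
  j=3: holds
  j=4: holds
  j=5: holds
  j=6: holds
  j=7: holds
Holds through j=7; largest k = 4.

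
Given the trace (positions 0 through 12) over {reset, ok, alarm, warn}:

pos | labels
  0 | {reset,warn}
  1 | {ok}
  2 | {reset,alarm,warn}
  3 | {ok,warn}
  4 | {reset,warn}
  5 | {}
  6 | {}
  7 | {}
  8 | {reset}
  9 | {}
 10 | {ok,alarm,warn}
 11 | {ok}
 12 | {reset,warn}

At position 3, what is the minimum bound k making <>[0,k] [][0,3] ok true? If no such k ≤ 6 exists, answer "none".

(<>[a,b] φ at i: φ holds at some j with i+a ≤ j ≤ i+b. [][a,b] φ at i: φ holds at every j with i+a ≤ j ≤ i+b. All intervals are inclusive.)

none

Scan j = 3,4,… for [][0,3] ok:
  j=3: fails
  j=4: fails
  j=5: fails
  j=6: fails
  j=7: fails
  j=8: fails
  j=9: fails
No j in [3,9] satisfies it → none.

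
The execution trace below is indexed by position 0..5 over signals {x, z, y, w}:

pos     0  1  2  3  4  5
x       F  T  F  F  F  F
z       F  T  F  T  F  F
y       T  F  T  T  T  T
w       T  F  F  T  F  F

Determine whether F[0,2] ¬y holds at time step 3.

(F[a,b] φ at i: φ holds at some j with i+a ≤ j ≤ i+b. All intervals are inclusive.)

Check ¬y at each j in [3,5]:
  j=3: false
  j=4: false
  j=5: false
No position in the window satisfies it → formula fails.

Does not hold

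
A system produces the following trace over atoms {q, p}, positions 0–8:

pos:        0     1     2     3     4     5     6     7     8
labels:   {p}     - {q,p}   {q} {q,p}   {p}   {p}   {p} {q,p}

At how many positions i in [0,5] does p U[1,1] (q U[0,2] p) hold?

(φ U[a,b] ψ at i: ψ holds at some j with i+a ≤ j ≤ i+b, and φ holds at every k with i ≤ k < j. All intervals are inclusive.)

3

Evaluate at each i in [0,5]:
  i=0: ✗ (no rhs in [1,1])
  i=1: ✗ (lhs fails at k=1 before rhs at j=2)
  i=2: ✓ (rhs at j=3; lhs holds on [2,2])
  i=3: ✗ (lhs fails at k=3 before rhs at j=4)
  i=4: ✓ (rhs at j=5; lhs holds on [4,4])
  i=5: ✓ (rhs at j=6; lhs holds on [5,5])
Positions where it holds: {2, 4, 5} → 3.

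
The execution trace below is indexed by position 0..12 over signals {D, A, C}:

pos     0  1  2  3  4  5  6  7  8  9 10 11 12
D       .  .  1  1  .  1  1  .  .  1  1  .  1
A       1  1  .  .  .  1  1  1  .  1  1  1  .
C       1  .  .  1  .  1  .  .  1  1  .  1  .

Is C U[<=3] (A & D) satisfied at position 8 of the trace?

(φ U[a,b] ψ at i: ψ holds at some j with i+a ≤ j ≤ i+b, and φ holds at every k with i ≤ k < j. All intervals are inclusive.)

True

Need some j in [8,11] with (A & D), and C at every k in [8,j-1].
  j=8: (A & D) false.
  j=9: (A & D) holds; C holds at every k in [8,8] → satisfied.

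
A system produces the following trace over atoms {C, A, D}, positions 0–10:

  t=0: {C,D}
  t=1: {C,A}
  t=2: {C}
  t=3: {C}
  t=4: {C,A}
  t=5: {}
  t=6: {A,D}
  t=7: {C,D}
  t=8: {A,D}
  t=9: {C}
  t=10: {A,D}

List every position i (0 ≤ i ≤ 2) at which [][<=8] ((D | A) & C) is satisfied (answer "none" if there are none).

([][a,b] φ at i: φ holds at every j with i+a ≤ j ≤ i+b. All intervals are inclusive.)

none

Evaluate at each i in [0,2]:
  i=0: ✗ (fails at j=2)
  i=1: ✗ (fails at j=2)
  i=2: ✗ (fails at j=2)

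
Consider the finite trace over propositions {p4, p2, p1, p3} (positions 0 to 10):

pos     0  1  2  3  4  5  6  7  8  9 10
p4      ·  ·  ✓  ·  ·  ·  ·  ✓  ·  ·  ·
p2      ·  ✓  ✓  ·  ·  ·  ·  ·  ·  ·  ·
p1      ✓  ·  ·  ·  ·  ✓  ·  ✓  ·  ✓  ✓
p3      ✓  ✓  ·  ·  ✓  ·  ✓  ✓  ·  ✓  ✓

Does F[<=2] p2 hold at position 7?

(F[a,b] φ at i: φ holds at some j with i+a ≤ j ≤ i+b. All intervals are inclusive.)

Check p2 at each j in [7,9]:
  j=7: false
  j=8: false
  j=9: false
No position in the window satisfies it → formula fails.

False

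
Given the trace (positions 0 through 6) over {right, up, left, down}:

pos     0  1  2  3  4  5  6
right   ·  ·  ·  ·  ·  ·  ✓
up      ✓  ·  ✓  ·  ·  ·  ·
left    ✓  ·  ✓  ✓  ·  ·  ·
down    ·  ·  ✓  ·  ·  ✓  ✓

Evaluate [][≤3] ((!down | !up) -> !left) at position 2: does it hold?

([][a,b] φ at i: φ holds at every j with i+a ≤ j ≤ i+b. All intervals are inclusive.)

Does not hold

Check ((!down | !up) -> !left) at every j in [2,5]:
  j=2: antecedent false → ✓
  j=3: antecedent true; consequent false → ✗
  j=4: antecedent true; consequent true → ✓
  j=5: antecedent true; consequent true → ✓
Fails at j=3 → formula fails.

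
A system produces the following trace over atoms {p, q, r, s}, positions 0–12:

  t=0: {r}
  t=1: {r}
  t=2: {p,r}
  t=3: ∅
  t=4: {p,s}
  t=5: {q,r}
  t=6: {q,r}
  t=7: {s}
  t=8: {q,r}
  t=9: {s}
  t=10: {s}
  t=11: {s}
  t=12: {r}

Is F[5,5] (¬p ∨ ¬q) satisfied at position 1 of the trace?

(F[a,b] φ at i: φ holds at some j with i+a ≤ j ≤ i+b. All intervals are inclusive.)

Check (¬p ∨ ¬q) at each j in [6,6]:
  j=6: true
Found at j=6 → formula holds.

Yes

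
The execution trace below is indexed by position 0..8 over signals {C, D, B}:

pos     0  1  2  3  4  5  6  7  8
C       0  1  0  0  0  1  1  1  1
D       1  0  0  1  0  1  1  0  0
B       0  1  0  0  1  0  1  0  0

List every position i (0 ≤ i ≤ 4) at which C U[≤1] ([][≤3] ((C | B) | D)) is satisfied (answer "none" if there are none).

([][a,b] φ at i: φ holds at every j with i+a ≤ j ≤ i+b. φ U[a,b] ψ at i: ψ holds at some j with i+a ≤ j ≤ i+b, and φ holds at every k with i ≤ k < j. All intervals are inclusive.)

3, 4

Evaluate at each i in [0,4]:
  i=0: ✗ (no rhs in [0,1])
  i=1: ✗ (no rhs in [1,2])
  i=2: ✗ (lhs fails at k=2 before rhs at j=3)
  i=3: ✓ (rhs at j=3)
  i=4: ✓ (rhs at j=4)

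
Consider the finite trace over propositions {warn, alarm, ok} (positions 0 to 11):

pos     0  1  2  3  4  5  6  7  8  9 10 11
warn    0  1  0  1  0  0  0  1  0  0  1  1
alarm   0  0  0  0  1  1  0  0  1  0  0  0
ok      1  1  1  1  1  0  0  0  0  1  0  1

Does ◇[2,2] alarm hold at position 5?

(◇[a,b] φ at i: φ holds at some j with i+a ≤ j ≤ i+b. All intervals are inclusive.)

Check alarm at each j in [7,7]:
  j=7: false
No position in the window satisfies it → formula fails.

False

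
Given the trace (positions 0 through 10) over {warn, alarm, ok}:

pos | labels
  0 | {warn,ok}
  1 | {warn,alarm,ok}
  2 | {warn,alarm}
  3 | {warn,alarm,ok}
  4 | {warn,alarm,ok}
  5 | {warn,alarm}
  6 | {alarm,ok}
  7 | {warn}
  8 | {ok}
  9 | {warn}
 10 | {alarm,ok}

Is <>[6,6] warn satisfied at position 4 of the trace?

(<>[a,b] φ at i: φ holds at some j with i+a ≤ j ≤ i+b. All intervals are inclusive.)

Check warn at each j in [10,10]:
  j=10: false
No position in the window satisfies it → formula fails.

No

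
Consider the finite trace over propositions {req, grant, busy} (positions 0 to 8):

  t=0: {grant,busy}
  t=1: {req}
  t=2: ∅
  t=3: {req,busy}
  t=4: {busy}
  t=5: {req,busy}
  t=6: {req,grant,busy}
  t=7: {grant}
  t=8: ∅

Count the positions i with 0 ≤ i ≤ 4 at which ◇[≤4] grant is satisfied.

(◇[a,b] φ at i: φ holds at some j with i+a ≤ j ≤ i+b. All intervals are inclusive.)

4

Evaluate at each i in [0,4]:
  i=0: ✓ (witness j=0)
  i=1: ✗ (none in [1,5])
  i=2: ✓ (witness j=6)
  i=3: ✓ (witness j=6)
  i=4: ✓ (witness j=6)
Positions where it holds: {0, 2, 3, 4} → 4.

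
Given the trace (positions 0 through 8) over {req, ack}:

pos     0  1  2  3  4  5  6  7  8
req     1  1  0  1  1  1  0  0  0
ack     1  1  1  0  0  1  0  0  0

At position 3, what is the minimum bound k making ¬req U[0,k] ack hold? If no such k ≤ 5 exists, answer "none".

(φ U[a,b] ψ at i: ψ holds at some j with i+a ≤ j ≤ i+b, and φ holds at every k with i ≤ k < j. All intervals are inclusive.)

Need earliest j ≥ 3 with ack, and ¬req at every k in [3,j-1].
  j=3: rhs fails.
  j=4: rhs fails.
  j=5: rhs holds but lhs fails at k=3.
  j=6: rhs fails.
  j=7: rhs fails.
  j=8: rhs fails.
No witness within the range → none.

none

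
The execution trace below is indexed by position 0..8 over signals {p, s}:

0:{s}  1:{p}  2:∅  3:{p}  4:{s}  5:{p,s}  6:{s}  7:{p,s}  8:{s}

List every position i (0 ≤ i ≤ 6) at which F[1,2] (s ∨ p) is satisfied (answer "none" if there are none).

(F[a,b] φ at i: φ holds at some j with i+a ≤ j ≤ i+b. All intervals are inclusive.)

Evaluate at each i in [0,6]:
  i=0: ✓ (witness j=1)
  i=1: ✓ (witness j=3)
  i=2: ✓ (witness j=3)
  i=3: ✓ (witness j=4)
  i=4: ✓ (witness j=5)
  i=5: ✓ (witness j=6)
  i=6: ✓ (witness j=7)

0, 1, 2, 3, 4, 5, 6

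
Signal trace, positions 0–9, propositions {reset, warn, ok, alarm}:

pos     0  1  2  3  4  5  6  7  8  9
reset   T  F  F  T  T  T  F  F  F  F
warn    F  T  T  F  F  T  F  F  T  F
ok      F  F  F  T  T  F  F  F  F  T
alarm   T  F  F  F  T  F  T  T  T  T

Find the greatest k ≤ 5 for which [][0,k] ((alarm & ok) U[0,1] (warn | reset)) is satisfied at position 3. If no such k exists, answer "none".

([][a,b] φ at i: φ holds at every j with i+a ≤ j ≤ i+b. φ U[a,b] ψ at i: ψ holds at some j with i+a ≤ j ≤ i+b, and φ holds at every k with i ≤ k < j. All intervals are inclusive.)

((alarm & ok) U[0,1] (warn | reset)) must hold from j=3 onward; find where it first fails.
  j=3: holds
  j=4: holds
  j=5: holds
  j=6: fails
Holds on [3,5], so largest k = 2.

2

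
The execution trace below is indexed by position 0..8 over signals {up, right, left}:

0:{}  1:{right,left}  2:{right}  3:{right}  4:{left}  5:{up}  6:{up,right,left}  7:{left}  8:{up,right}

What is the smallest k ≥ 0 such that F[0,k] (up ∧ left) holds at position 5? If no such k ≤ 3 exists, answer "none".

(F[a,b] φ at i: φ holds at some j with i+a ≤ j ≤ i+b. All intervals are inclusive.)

Scan j = 5,6,… for (up ∧ left):
  j=5: fails
  j=6: holds
First hit at j=6, so smallest k = 6-5 = 1.

1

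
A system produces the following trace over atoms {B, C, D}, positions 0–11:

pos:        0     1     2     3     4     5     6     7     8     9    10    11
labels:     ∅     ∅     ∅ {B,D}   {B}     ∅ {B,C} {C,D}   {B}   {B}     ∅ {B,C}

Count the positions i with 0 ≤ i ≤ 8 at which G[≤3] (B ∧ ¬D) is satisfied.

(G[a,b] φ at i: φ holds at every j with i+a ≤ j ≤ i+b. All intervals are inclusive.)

Evaluate at each i in [0,8]:
  i=0: ✗ (fails at j=0)
  i=1: ✗ (fails at j=1)
  i=2: ✗ (fails at j=2)
  i=3: ✗ (fails at j=3)
  i=4: ✗ (fails at j=5)
  i=5: ✗ (fails at j=5)
  i=6: ✗ (fails at j=7)
  i=7: ✗ (fails at j=7)
  i=8: ✗ (fails at j=10)
Positions where it holds: {} → 0.

0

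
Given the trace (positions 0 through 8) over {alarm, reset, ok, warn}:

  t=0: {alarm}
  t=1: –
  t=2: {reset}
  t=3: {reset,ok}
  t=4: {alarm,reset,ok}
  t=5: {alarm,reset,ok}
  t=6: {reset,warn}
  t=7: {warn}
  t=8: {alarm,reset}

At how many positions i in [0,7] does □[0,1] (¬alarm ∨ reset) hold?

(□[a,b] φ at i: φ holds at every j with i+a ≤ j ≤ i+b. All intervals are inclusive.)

7

Evaluate at each i in [0,7]:
  i=0: ✗ (fails at j=0)
  i=1: ✓ (all of [1,2])
  i=2: ✓ (all of [2,3])
  i=3: ✓ (all of [3,4])
  i=4: ✓ (all of [4,5])
  i=5: ✓ (all of [5,6])
  i=6: ✓ (all of [6,7])
  i=7: ✓ (all of [7,8])
Positions where it holds: {1, 2, 3, 4, 5, 6, 7} → 7.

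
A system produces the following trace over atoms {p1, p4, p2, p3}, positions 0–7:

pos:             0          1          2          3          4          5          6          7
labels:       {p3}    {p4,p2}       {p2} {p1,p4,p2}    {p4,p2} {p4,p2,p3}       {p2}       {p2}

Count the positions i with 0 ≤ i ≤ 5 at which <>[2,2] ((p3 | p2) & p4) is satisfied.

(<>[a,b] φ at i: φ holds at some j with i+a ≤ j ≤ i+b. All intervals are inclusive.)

3

Evaluate at each i in [0,5]:
  i=0: ✗ (none in [2,2])
  i=1: ✓ (witness j=3)
  i=2: ✓ (witness j=4)
  i=3: ✓ (witness j=5)
  i=4: ✗ (none in [6,6])
  i=5: ✗ (none in [7,7])
Positions where it holds: {1, 2, 3} → 3.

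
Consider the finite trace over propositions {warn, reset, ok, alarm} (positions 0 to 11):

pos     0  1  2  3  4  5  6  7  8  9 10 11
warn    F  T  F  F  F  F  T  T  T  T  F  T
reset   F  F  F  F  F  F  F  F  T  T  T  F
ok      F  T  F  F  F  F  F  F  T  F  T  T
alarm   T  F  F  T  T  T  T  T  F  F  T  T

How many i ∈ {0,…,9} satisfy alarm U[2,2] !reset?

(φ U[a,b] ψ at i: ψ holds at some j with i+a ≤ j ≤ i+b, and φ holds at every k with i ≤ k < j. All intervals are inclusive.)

3

Evaluate at each i in [0,9]:
  i=0: ✗ (lhs fails at k=1 before rhs at j=2)
  i=1: ✗ (lhs fails at k=1 before rhs at j=3)
  i=2: ✗ (lhs fails at k=2 before rhs at j=4)
  i=3: ✓ (rhs at j=5; lhs holds on [3,4])
  i=4: ✓ (rhs at j=6; lhs holds on [4,5])
  i=5: ✓ (rhs at j=7; lhs holds on [5,6])
  i=6: ✗ (no rhs in [8,8])
  i=7: ✗ (no rhs in [9,9])
  i=8: ✗ (no rhs in [10,10])
  i=9: ✗ (lhs fails at k=9 before rhs at j=11)
Positions where it holds: {3, 4, 5} → 3.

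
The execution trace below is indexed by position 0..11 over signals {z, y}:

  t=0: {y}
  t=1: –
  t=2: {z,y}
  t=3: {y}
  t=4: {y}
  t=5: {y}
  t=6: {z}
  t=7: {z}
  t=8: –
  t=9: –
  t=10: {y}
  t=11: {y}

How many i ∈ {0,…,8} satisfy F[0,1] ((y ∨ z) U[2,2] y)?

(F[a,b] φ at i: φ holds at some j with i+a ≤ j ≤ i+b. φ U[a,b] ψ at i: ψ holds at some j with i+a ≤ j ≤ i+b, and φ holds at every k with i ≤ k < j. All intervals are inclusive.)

Evaluate at each i in [0,8]:
  i=0: ✗ (none in [0,1])
  i=1: ✓ (witness j=2)
  i=2: ✓ (witness j=2)
  i=3: ✓ (witness j=3)
  i=4: ✗ (none in [4,5])
  i=5: ✗ (none in [5,6])
  i=6: ✗ (none in [6,7])
  i=7: ✗ (none in [7,8])
  i=8: ✗ (none in [8,9])
Positions where it holds: {1, 2, 3} → 3.

3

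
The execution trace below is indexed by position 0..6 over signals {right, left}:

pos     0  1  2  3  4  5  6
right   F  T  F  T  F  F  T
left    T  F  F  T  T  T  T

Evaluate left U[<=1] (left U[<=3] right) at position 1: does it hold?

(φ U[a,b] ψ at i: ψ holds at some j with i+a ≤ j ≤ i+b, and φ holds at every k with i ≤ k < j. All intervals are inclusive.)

True

Need some j in [1,2] with (left U[<=3] right), and left at every k in [1,j-1].
  j=1: (left U[<=3] right) holds; no prefix to check → satisfied.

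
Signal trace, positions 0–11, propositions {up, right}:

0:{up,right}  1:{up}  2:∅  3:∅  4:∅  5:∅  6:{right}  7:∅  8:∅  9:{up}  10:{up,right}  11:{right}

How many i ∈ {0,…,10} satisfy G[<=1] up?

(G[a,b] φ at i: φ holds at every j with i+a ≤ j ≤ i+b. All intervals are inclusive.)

Evaluate at each i in [0,10]:
  i=0: ✓ (all of [0,1])
  i=1: ✗ (fails at j=2)
  i=2: ✗ (fails at j=2)
  i=3: ✗ (fails at j=3)
  i=4: ✗ (fails at j=4)
  i=5: ✗ (fails at j=5)
  i=6: ✗ (fails at j=6)
  i=7: ✗ (fails at j=7)
  i=8: ✗ (fails at j=8)
  i=9: ✓ (all of [9,10])
  i=10: ✗ (fails at j=11)
Positions where it holds: {0, 9} → 2.

2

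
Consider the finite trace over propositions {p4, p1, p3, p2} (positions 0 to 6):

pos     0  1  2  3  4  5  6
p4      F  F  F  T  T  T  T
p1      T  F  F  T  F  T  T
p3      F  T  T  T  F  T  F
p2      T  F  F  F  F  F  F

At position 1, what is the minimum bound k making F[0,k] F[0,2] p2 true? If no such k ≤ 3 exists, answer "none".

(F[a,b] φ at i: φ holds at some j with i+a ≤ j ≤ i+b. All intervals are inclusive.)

Scan j = 1,2,… for F[0,2] p2:
  j=1: fails
  j=2: fails
  j=3: fails
  j=4: fails
No j in [1,4] satisfies it → none.

none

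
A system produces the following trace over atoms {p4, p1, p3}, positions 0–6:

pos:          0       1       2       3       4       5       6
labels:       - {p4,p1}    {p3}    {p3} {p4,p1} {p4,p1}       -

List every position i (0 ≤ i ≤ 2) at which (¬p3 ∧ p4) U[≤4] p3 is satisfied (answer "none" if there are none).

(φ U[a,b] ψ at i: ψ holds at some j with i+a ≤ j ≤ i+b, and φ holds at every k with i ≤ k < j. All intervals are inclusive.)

Evaluate at each i in [0,2]:
  i=0: ✗ (lhs fails at k=0 before rhs at j=2)
  i=1: ✓ (rhs at j=2; lhs holds on [1,1])
  i=2: ✓ (rhs at j=2)

1, 2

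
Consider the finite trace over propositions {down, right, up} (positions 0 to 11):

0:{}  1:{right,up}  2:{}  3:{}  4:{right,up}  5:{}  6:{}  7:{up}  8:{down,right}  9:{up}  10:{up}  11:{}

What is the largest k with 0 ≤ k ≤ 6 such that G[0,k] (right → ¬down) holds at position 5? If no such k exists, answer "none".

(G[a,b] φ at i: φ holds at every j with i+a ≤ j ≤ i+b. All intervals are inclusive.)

(right → ¬down) must hold from j=5 onward; find where it first fails.
  j=5: holds
  j=6: holds
  j=7: holds
  j=8: fails
Holds on [5,7], so largest k = 2.

2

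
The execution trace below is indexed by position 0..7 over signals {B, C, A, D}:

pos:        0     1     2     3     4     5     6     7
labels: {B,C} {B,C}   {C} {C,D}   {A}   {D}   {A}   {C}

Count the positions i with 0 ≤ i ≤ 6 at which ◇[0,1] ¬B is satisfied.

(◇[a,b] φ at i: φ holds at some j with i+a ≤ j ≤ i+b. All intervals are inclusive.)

Evaluate at each i in [0,6]:
  i=0: ✗ (none in [0,1])
  i=1: ✓ (witness j=2)
  i=2: ✓ (witness j=2)
  i=3: ✓ (witness j=3)
  i=4: ✓ (witness j=4)
  i=5: ✓ (witness j=5)
  i=6: ✓ (witness j=6)
Positions where it holds: {1, 2, 3, 4, 5, 6} → 6.

6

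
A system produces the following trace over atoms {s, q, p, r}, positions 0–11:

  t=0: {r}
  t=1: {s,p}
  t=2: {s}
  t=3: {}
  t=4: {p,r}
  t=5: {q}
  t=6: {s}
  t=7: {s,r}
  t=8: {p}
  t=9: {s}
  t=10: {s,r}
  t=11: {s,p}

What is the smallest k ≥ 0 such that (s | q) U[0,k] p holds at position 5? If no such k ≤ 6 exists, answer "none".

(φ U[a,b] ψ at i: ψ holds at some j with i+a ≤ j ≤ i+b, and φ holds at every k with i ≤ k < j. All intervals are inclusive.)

Need earliest j ≥ 5 with p, and (s | q) at every k in [5,j-1].
  j=5: rhs fails.
  j=6: rhs fails.
  j=7: rhs fails.
  j=8: rhs holds; lhs holds on [5,7]. k = 3.

3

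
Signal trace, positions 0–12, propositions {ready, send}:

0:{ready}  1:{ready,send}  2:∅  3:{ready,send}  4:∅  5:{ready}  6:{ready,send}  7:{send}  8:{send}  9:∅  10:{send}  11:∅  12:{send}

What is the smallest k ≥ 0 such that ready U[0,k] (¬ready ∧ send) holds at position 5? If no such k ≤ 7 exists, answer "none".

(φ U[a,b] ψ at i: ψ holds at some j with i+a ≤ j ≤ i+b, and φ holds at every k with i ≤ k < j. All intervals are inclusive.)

2

Need earliest j ≥ 5 with (¬ready ∧ send), and ready at every k in [5,j-1].
  j=5: rhs fails.
  j=6: rhs fails.
  j=7: rhs holds; lhs holds on [5,6]. k = 2.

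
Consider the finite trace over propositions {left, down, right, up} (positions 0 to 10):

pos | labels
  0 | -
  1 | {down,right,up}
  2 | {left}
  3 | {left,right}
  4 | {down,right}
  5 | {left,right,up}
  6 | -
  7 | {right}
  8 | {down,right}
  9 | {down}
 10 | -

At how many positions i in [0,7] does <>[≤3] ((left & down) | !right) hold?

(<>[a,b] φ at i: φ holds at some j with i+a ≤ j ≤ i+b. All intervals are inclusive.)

Evaluate at each i in [0,7]:
  i=0: ✓ (witness j=0)
  i=1: ✓ (witness j=2)
  i=2: ✓ (witness j=2)
  i=3: ✓ (witness j=6)
  i=4: ✓ (witness j=6)
  i=5: ✓ (witness j=6)
  i=6: ✓ (witness j=6)
  i=7: ✓ (witness j=9)
Positions where it holds: {0, 1, 2, 3, 4, 5, 6, 7} → 8.

8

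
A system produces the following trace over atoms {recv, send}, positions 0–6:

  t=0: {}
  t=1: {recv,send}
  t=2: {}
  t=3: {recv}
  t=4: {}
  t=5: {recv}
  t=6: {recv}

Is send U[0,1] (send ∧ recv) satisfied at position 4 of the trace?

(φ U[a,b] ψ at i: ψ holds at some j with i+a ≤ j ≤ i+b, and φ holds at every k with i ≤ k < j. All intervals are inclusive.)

Need some j in [4,5] with (send ∧ recv), and send at every k in [4,j-1].
  j=4: (send ∧ recv) false.
  j=5: (send ∧ recv) false.
No j in the window works → until fails.

False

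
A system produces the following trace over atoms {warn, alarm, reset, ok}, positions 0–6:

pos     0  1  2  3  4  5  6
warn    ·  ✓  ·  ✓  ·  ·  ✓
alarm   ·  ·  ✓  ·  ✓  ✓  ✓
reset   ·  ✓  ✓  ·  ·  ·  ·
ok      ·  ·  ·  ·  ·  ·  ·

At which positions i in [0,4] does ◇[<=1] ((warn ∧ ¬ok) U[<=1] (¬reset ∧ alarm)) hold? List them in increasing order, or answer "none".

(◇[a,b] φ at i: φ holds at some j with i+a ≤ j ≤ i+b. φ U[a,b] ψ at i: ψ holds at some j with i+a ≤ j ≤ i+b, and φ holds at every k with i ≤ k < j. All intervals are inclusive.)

Evaluate at each i in [0,4]:
  i=0: ✗ (none in [0,1])
  i=1: ✗ (none in [1,2])
  i=2: ✓ (witness j=3)
  i=3: ✓ (witness j=3)
  i=4: ✓ (witness j=4)

2, 3, 4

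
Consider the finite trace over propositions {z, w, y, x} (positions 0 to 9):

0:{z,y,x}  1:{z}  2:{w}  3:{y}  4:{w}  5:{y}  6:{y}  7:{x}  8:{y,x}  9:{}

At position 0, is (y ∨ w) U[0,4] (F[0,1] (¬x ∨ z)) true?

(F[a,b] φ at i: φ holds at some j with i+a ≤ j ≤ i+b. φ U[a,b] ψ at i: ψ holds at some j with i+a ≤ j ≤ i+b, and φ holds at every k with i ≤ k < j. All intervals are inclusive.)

Holds

Need some j in [0,4] with F[0,1] (¬x ∨ z), and (y ∨ w) at every k in [0,j-1].
  j=0: F[0,1] (¬x ∨ z) holds; no prefix to check → satisfied.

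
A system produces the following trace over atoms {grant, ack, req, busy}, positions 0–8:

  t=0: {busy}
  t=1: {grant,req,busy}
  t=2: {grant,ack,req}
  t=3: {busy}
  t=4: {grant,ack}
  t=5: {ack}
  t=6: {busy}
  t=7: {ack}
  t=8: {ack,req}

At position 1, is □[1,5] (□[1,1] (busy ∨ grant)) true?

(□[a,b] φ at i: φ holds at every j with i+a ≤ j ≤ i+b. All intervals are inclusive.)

Check □[1,1] (busy ∨ grant) at every j in [2,6]:
  j=2: holds on [3,3]
  j=3: holds on [4,4]
  j=4: fails at 5
  j=5: holds on [6,6]
  j=6: fails at 7
Fails at j=4 → formula fails.

No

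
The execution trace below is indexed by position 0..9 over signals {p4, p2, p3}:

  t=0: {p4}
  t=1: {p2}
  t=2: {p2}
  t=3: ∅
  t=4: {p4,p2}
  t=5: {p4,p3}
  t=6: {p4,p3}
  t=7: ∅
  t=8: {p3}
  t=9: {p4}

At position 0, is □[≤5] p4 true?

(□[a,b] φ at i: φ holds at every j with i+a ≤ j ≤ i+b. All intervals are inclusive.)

Check p4 at every j in [0,5]:
  j=0: true
  j=1: false
  j=2: false
  j=3: false
  j=4: true
  j=5: true
Fails at j=1 → formula fails.

No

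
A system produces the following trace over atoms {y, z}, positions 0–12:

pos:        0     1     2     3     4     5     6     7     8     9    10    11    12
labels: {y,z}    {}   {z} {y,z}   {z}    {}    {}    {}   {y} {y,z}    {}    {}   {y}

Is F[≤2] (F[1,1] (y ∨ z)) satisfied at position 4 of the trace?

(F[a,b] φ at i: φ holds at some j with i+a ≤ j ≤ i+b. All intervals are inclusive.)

Check F[1,1] (y ∨ z) at each j in [4,6]:
  j=4: fails (none in [5,5])
  j=5: fails (none in [6,6])
  j=6: fails (none in [7,7])
No position in the window satisfies it → formula fails.

False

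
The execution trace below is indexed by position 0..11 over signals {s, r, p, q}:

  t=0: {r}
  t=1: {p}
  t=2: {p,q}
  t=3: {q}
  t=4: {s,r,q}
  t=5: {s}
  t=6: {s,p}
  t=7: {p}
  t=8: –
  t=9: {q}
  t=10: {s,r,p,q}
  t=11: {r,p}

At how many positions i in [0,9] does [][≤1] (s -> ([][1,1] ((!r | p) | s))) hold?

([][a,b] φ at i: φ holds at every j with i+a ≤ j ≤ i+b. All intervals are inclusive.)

Evaluate at each i in [0,9]:
  i=0: ✓ (all of [0,1])
  i=1: ✓ (all of [1,2])
  i=2: ✓ (all of [2,3])
  i=3: ✓ (all of [3,4])
  i=4: ✓ (all of [4,5])
  i=5: ✓ (all of [5,6])
  i=6: ✓ (all of [6,7])
  i=7: ✓ (all of [7,8])
  i=8: ✓ (all of [8,9])
  i=9: ✓ (all of [9,10])
Positions where it holds: {0, 1, 2, 3, 4, 5, 6, 7, 8, 9} → 10.

10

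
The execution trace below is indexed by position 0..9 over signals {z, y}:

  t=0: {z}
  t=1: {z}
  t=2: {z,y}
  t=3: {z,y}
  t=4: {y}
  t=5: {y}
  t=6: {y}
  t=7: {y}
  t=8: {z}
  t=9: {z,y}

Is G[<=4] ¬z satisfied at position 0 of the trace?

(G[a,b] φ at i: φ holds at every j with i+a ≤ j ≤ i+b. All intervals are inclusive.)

False

Check ¬z at every j in [0,4]:
  j=0: false
  j=1: false
  j=2: false
  j=3: false
  j=4: true
Fails at j=0 → formula fails.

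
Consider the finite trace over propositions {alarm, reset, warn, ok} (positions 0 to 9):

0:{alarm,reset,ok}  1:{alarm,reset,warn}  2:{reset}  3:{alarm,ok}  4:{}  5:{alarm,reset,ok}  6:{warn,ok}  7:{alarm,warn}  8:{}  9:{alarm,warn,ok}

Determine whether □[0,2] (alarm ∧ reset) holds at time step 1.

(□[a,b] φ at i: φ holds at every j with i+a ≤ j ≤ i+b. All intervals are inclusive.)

Does not hold

Check (alarm ∧ reset) at every j in [1,3]:
  j=1: true
  j=2: false
  j=3: false
Fails at j=2 → formula fails.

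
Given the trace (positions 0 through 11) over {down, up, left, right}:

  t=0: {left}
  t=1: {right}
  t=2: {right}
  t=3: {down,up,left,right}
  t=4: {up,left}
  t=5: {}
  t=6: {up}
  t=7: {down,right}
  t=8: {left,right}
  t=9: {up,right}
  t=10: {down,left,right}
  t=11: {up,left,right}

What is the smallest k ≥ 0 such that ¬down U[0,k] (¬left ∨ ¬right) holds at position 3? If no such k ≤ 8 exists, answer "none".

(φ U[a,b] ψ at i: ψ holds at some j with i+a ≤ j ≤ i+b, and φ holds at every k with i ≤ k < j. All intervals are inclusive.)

none

Need earliest j ≥ 3 with (¬left ∨ ¬right), and ¬down at every k in [3,j-1].
  j=3: rhs fails.
  j=4: rhs holds but lhs fails at k=3.
  j=5: rhs holds but lhs fails at k=3.
  j=6: rhs holds but lhs fails at k=3.
  j=7: rhs holds but lhs fails at k=3.
  j=8: rhs fails.
  j=9: rhs holds but lhs fails at k=3.
  j=10: rhs fails.
  j=11: rhs fails.
No witness within the range → none.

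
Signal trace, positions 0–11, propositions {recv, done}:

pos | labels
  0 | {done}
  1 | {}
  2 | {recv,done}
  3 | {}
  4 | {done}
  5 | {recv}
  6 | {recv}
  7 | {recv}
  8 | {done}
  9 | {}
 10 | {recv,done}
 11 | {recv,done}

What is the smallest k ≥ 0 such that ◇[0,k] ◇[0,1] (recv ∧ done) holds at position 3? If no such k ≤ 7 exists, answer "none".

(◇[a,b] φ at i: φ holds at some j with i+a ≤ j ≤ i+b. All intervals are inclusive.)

6

Scan j = 3,4,… for ◇[0,1] (recv ∧ done):
  j=3: fails
  j=4: fails
  j=5: fails
  j=6: fails
  j=7: fails
  j=8: fails
  j=9: holds
First hit at j=9, so smallest k = 9-3 = 6.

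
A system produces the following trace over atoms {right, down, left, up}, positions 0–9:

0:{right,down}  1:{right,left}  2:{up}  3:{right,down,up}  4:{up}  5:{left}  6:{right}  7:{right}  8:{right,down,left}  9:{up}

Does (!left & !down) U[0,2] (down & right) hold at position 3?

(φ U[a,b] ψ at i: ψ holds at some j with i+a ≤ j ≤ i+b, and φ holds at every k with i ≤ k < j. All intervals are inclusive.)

Holds

Need some j in [3,5] with (down & right), and (!left & !down) at every k in [3,j-1].
  j=3: (down & right) holds; no prefix to check → satisfied.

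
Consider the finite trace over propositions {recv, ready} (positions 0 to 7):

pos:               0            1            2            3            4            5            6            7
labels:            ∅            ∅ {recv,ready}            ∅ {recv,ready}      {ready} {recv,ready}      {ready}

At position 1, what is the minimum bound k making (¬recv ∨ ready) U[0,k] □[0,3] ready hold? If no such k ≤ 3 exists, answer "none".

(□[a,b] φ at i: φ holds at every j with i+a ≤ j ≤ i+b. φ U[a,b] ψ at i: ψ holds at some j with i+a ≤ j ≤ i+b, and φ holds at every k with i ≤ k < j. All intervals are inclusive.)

Need earliest j ≥ 1 with □[0,3] ready, and (¬recv ∨ ready) at every k in [1,j-1].
  j=1: rhs fails.
  j=2: rhs fails.
  j=3: rhs fails.
  j=4: rhs holds; lhs holds on [1,3]. k = 3.

3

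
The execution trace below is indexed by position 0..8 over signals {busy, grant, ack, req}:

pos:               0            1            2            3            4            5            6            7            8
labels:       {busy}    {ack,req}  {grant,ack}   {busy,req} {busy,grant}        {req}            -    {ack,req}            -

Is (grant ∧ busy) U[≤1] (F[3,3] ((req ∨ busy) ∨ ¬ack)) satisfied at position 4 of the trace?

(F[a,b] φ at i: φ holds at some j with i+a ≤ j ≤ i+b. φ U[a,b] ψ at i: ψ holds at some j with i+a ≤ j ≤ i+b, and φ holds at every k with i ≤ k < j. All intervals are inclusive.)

True

Need some j in [4,5] with F[3,3] ((req ∨ busy) ∨ ¬ack), and (grant ∧ busy) at every k in [4,j-1].
  j=4: F[3,3] ((req ∨ busy) ∨ ¬ack) holds; no prefix to check → satisfied.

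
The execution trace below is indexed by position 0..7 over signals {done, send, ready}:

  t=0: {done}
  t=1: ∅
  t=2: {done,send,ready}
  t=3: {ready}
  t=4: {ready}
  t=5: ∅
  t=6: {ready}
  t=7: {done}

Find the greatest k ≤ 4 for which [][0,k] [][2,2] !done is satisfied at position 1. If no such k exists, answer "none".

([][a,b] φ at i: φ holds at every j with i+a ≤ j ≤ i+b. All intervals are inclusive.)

[][2,2] !done must hold from j=1 onward; find where it first fails.
  j=1: holds
  j=2: holds
  j=3: holds
  j=4: holds
  j=5: fails
Holds on [1,4], so largest k = 3.

3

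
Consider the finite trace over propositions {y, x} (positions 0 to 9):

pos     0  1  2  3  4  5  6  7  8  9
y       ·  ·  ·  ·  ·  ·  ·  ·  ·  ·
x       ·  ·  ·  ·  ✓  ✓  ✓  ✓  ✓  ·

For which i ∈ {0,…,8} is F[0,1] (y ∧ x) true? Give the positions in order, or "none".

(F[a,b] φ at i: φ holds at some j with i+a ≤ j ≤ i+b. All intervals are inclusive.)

Evaluate at each i in [0,8]:
  i=0: ✗ (none in [0,1])
  i=1: ✗ (none in [1,2])
  i=2: ✗ (none in [2,3])
  i=3: ✗ (none in [3,4])
  i=4: ✗ (none in [4,5])
  i=5: ✗ (none in [5,6])
  i=6: ✗ (none in [6,7])
  i=7: ✗ (none in [7,8])
  i=8: ✗ (none in [8,9])

none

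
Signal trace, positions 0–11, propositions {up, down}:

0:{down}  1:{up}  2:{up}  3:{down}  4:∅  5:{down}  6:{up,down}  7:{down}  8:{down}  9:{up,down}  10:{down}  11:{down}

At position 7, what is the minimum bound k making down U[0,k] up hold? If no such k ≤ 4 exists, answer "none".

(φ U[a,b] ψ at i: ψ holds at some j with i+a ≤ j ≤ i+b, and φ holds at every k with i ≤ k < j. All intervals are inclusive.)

Need earliest j ≥ 7 with up, and down at every k in [7,j-1].
  j=7: rhs fails.
  j=8: rhs fails.
  j=9: rhs holds; lhs holds on [7,8]. k = 2.

2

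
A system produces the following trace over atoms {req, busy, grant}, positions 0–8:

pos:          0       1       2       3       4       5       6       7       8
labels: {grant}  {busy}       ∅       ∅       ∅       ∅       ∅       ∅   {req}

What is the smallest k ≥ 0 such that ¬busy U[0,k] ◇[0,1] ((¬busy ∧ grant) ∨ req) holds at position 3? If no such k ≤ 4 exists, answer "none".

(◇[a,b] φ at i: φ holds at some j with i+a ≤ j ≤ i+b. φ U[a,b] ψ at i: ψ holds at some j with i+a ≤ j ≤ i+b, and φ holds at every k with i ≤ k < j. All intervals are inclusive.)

4

Need earliest j ≥ 3 with ◇[0,1] ((¬busy ∧ grant) ∨ req), and ¬busy at every k in [3,j-1].
  j=3: rhs fails.
  j=4: rhs fails.
  j=5: rhs fails.
  j=6: rhs fails.
  j=7: rhs holds; lhs holds on [3,6]. k = 4.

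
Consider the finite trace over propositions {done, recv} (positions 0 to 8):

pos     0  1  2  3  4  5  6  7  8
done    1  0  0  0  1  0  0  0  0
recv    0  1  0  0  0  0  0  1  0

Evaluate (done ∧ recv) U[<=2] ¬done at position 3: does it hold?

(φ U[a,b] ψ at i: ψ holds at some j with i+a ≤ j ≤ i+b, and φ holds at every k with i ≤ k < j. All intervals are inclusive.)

True

Need some j in [3,5] with ¬done, and (done ∧ recv) at every k in [3,j-1].
  j=3: ¬done holds; no prefix to check → satisfied.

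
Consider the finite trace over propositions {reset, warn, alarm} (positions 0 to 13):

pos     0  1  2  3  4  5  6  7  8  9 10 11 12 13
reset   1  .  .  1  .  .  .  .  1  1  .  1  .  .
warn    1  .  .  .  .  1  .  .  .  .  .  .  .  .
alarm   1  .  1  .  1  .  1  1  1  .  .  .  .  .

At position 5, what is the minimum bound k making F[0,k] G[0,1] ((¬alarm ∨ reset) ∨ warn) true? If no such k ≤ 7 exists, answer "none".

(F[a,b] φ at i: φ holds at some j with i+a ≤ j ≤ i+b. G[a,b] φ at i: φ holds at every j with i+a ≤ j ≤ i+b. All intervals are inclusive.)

Scan j = 5,6,… for G[0,1] ((¬alarm ∨ reset) ∨ warn):
  j=5: fails
  j=6: fails
  j=7: fails
  j=8: holds
First hit at j=8, so smallest k = 8-5 = 3.

3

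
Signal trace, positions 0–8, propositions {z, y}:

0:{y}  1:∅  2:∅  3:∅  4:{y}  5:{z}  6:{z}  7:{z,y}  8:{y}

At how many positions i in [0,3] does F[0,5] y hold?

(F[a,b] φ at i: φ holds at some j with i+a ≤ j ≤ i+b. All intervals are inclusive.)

4

Evaluate at each i in [0,3]:
  i=0: ✓ (witness j=0)
  i=1: ✓ (witness j=4)
  i=2: ✓ (witness j=4)
  i=3: ✓ (witness j=4)
Positions where it holds: {0, 1, 2, 3} → 4.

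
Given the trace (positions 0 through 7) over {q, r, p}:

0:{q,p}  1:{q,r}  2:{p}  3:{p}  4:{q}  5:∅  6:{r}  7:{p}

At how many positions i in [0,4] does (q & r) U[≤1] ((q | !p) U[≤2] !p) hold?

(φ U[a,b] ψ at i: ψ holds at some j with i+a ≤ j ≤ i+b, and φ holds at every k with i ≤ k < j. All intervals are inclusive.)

Evaluate at each i in [0,4]:
  i=0: ✓ (rhs at j=0)
  i=1: ✓ (rhs at j=1)
  i=2: ✗ (no rhs in [2,3])
  i=3: ✗ (lhs fails at k=3 before rhs at j=4)
  i=4: ✓ (rhs at j=4)
Positions where it holds: {0, 1, 4} → 3.

3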